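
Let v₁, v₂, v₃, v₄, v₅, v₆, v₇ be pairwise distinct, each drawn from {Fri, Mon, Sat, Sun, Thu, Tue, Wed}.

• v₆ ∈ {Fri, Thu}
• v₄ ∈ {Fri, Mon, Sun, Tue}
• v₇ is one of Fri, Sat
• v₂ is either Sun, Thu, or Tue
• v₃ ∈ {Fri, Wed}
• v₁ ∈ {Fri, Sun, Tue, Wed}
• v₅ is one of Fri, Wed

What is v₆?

The 7 variables together cover exactly {Fri, Mon, Sat, Sun, Thu, Tue, Wed} — 7 values for 7 variables — and Mon appears only in v₄'s list, so v₄ = Mon.
The 6 still-open variables draw from only 6 values {Fri, Sat, Sun, Thu, Tue, Wed}, so each is used; only v₇ can be Sat, hence v₇ = Sat.
The 2 variables v₃ and v₅ are confined to {Fri, Wed}, which locks those values in; drop them from v₁, v₆.
So v₆ = Thu.

Thu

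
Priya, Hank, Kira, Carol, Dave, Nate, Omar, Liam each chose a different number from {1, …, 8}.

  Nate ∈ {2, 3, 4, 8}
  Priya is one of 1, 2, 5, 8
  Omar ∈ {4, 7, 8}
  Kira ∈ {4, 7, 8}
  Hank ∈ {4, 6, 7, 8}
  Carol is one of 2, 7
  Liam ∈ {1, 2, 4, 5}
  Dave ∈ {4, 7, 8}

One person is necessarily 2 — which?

Carol

The 8 variables together cover exactly {1, 2, 3, 4, 5, 6, 7, 8} — 8 values for 8 variables — and 3 appears only in Nate's list, so Nate = 3.
The 7 still-open variables draw from only 7 values {1, 2, 4, 5, 6, 7, 8}, so each is used; only Hank can be 6, hence Hank = 6.
The 3 variables Kira, Dave, Omar are confined to {4, 7, 8}, which locks those values in; drop them from Priya, Carol, Liam.
So 2 goes to Carol.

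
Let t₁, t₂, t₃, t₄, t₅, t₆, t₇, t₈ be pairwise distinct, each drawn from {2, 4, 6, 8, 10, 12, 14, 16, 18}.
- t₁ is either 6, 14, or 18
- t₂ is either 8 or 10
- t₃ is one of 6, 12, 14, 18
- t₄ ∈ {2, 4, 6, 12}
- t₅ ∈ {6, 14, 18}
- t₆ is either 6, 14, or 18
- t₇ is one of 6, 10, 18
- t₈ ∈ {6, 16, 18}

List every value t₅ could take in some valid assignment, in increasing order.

t₁, t₅, t₆ between them cover only {6, 14, 18} — a naked triple. Remove those values from t₃, t₄, t₇, t₈.
t₃ has just one choice, so t₃ = 12. So t₄ can't be 12.
t₇ must be 10 (only option left). So t₂ can't be 10.
t₈ has just one choice, so t₈ = 16.
t₂'s domain is down to {8}, so t₂ = 8.
No further eliminations apply; t₅ can still be any of 6, 14, 18.

6, 14, 18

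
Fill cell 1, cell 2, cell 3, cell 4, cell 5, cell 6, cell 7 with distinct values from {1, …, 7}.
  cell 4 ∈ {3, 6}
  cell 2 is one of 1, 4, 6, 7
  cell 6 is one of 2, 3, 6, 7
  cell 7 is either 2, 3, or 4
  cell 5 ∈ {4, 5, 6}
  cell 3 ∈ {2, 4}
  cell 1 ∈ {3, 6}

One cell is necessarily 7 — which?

The 7 variables draw from only 7 values {1, 2, 3, 4, 5, 6, 7}, so each is used; only cell 2 can be 1, hence cell 2 = 1.
The 6 still-open variables together cover exactly {2, 3, 4, 5, 6, 7} — 6 values for 6 variables — and 5 appears only in cell 5's list, so cell 5 = 5.
Among the 5 still-open variables, 7 fits only cell 6 (and all 5 values in {2, 3, 4, 6, 7} must be used), so cell 6 = 7.

cell 6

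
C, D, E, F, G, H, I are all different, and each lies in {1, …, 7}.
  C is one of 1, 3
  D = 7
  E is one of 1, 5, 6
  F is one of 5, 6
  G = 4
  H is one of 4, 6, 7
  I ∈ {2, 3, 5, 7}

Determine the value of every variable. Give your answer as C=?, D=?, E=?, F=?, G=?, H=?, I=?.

C=3, D=7, E=1, F=5, G=4, H=6, I=2

D has just one choice, so D = 7. Remove 7 from H, I.
G's domain is down to {4}, so G = 4. So H can't be 4.
H's domain is down to {6}, so H = 6. Strike 6 from E, F.
F must be 5 (only option left). Remove 5 from E, I.
E has just one choice, so E = 1. Remove 1 from C.
That leaves C = 3. So I can't be 3.
That leaves I = 2.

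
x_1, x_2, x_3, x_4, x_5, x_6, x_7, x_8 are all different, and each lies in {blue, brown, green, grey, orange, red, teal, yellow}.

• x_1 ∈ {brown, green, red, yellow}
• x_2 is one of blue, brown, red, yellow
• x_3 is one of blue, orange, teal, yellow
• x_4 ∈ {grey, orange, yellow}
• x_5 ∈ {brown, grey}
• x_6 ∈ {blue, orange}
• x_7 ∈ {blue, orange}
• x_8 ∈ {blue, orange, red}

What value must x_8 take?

red

The 8 variables together cover exactly {blue, brown, green, grey, orange, red, teal, yellow} — 8 values for 8 variables — and green appears only in x_1's list, so x_1 = green.
The 7 still-open variables together cover exactly {blue, brown, grey, orange, red, teal, yellow} — 7 values for 7 variables — and teal appears only in x_3's list, so x_3 = teal.
x_6 and x_7 between them cover only {blue, orange} — a naked pair. Remove those values from x_2, x_4, x_8.
So x_8 = red.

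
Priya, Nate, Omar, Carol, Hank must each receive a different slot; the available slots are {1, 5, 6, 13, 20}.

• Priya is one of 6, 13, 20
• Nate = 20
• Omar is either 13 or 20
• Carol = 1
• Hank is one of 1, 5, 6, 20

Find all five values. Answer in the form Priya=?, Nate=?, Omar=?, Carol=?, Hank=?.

Nate's domain is down to {20}, so Nate = 20. So Priya, Omar, Hank can't be 20.
Omar has just one choice, so Omar = 13. So Priya can't be 13.
Carol's domain is down to {1}, so Carol = 1. Remove 1 from Hank.
That leaves Priya = 6. Remove 6 from Hank.
That leaves Hank = 5.

Priya=6, Nate=20, Omar=13, Carol=1, Hank=5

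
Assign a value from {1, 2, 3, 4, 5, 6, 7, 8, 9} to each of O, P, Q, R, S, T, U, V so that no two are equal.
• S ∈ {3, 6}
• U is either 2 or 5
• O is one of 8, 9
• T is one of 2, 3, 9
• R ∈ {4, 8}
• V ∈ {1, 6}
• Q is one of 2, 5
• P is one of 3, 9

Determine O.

The 8 variables together cover exactly {1, 2, 3, 4, 5, 6, 8, 9} — 8 values for 8 variables — and 1 appears only in V's list, so V = 1.
The 7 still-open variables draw from only 7 values {2, 3, 4, 5, 6, 8, 9}, so each is used; only R can be 4, hence R = 4.
Among the 6 still-open variables, 6 fits only S (and all 6 values in {2, 3, 5, 6, 8, 9} must be used), so S = 6.
The 5 still-open variables together cover exactly {2, 3, 5, 8, 9} — 5 values for 5 variables — and 8 appears only in O's list, so O = 8.

8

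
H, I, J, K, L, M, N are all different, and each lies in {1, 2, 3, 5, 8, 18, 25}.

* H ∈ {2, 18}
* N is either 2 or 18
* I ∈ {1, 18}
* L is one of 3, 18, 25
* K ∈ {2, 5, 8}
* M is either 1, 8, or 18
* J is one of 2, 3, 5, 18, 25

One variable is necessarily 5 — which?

The 2 variables H and N are confined to {2, 18}, which locks those values in; drop them from I, J, K, L, M.
I has just one choice, so I = 1. Strike 1 from M.
M has just one choice, so M = 8. Remove 8 from K.
So 5 goes to K.

K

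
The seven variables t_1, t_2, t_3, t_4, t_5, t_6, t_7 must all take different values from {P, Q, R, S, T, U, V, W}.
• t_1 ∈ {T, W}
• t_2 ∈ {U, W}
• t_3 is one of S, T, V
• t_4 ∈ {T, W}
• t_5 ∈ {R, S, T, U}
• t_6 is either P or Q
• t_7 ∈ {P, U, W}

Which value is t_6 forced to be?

Q

The 2 variables t_1 and t_4 are confined to {T, W}, which locks those values in; drop them from t_2, t_3, t_5, t_7.
t_2 has just one choice, so t_2 = U. Remove U from t_5, t_7.
t_7 must be P (only option left). Strike P from t_6.
So t_6 = Q.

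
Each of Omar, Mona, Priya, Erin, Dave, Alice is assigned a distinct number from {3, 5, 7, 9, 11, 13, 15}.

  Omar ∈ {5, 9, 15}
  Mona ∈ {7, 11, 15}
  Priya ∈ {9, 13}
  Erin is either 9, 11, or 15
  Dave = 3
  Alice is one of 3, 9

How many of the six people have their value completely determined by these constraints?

Dave must be 3 (only option left). So Alice can't be 3.
That leaves Alice = 9. Remove 9 from Omar, Priya, Erin.
Priya's domain is down to {13}, so Priya = 13.
Determined: Priya=13, Dave=3, Alice=9. The other people each still have more than one consistent value. That makes 3.

3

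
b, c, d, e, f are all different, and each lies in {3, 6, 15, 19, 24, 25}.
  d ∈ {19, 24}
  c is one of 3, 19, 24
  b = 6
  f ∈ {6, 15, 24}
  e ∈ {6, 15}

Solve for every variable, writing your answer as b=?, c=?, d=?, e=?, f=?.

b's domain is down to {6}, so b = 6. So e, f can't be 6.
e must be 15 (only option left). Eliminate 15 elsewhere: f.
f has just one choice, so f = 24. So c, d can't be 24.
That leaves d = 19. So c can't be 19.
c has just one choice, so c = 3.

b=6, c=3, d=19, e=15, f=24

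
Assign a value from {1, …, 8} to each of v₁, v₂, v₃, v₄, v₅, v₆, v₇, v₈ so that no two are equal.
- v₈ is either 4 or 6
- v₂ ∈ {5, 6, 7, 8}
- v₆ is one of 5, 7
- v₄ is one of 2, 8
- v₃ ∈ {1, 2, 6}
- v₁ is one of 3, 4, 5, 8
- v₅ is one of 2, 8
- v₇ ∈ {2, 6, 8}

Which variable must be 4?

v₈

Among the 8 variables, 1 fits only v₃ (and all 8 values in {1, 2, 3, 4, 5, 6, 7, 8} must be used), so v₃ = 1.
Among the 7 still-open variables, 3 fits only v₁ (and all 7 values in {2, 3, 4, 5, 6, 7, 8} must be used), so v₁ = 3.
The 6 still-open variables draw from only 6 values {2, 4, 5, 6, 7, 8}, so each is used; only v₈ can be 4, hence v₈ = 4.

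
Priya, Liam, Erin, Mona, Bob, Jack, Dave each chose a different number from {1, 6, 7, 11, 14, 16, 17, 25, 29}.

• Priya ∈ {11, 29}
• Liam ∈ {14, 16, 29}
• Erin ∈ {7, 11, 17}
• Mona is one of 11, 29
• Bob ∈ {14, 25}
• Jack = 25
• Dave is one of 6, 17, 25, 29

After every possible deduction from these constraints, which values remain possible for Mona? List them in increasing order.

11, 29

Jack has just one choice, so Jack = 25. Eliminate 25 elsewhere: Bob, Dave.
Bob must be 14 (only option left). So Liam can't be 14.
Priya and Mona share exactly the 2 values {11, 29}; by pigeonhole those values go to them, so strike 11, 29 from Liam, Erin, Dave.
Liam must be 16 (only option left).
No further eliminations apply; Mona can still be any of 11, 29.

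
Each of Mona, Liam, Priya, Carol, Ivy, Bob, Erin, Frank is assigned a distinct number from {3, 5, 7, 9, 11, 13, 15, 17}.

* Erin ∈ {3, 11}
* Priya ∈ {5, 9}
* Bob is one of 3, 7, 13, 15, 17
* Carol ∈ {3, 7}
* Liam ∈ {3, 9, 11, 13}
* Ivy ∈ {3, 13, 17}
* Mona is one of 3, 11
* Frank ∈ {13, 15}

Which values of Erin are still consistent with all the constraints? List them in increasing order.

Among the 8 variables, 5 fits only Priya (and all 8 values in {3, 5, 7, 9, 11, 13, 15, 17} must be used), so Priya = 5.
The 7 still-open variables draw from only 7 values {3, 7, 9, 11, 13, 15, 17}, so each is used; only Liam can be 9, hence Liam = 9.
Mona and Erin between them cover only {3, 11} — a naked pair. Remove those values from Carol, Ivy, Bob.
That leaves Carol = 7. Strike 7 from Bob.
No further eliminations apply; Erin can still be any of 3, 11.

3, 11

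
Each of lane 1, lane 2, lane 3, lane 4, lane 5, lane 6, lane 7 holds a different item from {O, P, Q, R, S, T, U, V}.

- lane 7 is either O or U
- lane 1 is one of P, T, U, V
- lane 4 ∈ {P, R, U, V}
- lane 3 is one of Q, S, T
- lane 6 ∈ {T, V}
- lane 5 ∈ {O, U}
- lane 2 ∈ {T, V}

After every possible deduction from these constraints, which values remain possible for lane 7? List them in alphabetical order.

O, U

lane 2 and lane 6 share exactly the 2 values {T, V}; by pigeonhole those values go to them, so strike T, V from lane 1, lane 3, lane 4.
lane 5 and lane 7 share exactly the 2 values {O, U}; by pigeonhole those values go to them, so strike O, U from lane 1, lane 4.
lane 1 must be P (only option left). Remove P from lane 4.
lane 4's domain is down to {R}, so lane 4 = R.
No further eliminations apply; lane 7 can still be any of O, U.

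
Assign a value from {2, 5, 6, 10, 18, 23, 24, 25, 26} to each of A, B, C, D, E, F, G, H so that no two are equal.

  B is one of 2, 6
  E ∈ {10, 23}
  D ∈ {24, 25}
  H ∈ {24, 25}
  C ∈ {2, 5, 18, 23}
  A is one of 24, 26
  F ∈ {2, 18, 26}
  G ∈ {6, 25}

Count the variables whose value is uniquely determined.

4

The 2 variables D and H are confined to {24, 25}, which locks those values in; drop them from A, G.
A's domain is down to {26}, so A = 26. Strike 26 from F.
G must be 6 (only option left). Eliminate 6 elsewhere: B.
B has just one choice, so B = 2. Remove 2 from C, F.
F's domain is down to {18}, so F = 18. Strike 18 from C.
Determined: A=26, B=2, F=18, G=6. The other variables each still have more than one consistent value. That makes 4.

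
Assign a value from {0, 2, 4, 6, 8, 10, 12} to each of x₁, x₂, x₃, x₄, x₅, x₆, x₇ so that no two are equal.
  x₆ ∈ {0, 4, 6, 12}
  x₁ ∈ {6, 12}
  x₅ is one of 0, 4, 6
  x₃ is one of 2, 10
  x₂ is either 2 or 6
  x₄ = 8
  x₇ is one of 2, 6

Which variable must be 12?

x₁

x₄ must be 8 (only option left).
The 6 still-open variables draw from only 6 values {0, 2, 4, 6, 10, 12}, so each is used; only x₃ can be 10, hence x₃ = 10.
The 2 variables x₂ and x₇ are confined to {2, 6}, which locks those values in; drop them from x₁, x₅, x₆.
So 12 goes to x₁.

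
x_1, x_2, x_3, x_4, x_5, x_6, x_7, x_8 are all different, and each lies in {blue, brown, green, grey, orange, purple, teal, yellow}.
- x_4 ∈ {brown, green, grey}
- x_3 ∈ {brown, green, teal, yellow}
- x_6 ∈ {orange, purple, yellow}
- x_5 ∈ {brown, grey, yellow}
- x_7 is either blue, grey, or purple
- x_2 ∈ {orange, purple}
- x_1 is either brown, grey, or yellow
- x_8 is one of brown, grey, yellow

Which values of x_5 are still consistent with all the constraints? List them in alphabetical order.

Among the 8 variables, blue fits only x_7 (and all 8 values in {blue, brown, green, grey, orange, purple, teal, yellow} must be used), so x_7 = blue.
Among the 7 still-open variables, teal fits only x_3 (and all 7 values in {brown, green, grey, orange, purple, teal, yellow} must be used), so x_3 = teal.
The 6 still-open variables draw from only 6 values {brown, green, grey, orange, purple, yellow}, so each is used; only x_4 can be green, hence x_4 = green.
x_1, x_5, x_8 share exactly the 3 values {brown, grey, yellow}; by pigeonhole those values go to them, so strike brown, grey, yellow from x_6.
No further eliminations apply; x_5 can still be any of brown, grey, yellow.

brown, grey, yellow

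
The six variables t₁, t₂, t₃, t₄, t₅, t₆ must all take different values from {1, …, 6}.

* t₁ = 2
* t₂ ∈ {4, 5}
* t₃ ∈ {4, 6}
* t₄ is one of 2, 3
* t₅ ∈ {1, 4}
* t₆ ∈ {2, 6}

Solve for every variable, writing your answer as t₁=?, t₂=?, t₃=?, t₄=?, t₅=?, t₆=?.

t₁ must be 2 (only option left). Strike 2 from t₄, t₆.
t₄'s domain is down to {3}, so t₄ = 3.
That leaves t₆ = 6. Strike 6 from t₃.
t₃ must be 4 (only option left). Eliminate 4 elsewhere: t₂, t₅.
t₅'s domain is down to {1}, so t₅ = 1.
That leaves t₂ = 5.

t₁=2, t₂=5, t₃=4, t₄=3, t₅=1, t₆=6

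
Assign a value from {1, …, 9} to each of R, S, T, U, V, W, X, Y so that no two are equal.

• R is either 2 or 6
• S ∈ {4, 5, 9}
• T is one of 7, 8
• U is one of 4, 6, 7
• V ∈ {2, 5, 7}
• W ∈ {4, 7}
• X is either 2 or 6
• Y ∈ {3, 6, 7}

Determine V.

The 8 variables together cover exactly {2, 3, 4, 5, 6, 7, 8, 9} — 8 values for 8 variables — and 3 appears only in Y's list, so Y = 3.
The 7 still-open variables together cover exactly {2, 4, 5, 6, 7, 8, 9} — 7 values for 7 variables — and 8 appears only in T's list, so T = 8.
Among the 6 still-open variables, 9 fits only S (and all 6 values in {2, 4, 5, 6, 7, 9} must be used), so S = 9.
Among the 5 still-open variables, 5 fits only V (and all 5 values in {2, 4, 5, 6, 7} must be used), so V = 5.

5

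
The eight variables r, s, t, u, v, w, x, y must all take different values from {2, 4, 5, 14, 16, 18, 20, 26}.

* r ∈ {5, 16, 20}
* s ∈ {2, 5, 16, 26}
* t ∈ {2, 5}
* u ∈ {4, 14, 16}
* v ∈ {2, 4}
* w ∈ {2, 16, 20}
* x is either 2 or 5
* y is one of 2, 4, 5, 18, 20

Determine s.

The 8 variables together cover exactly {2, 4, 5, 14, 16, 18, 20, 26} — 8 values for 8 variables — and 14 appears only in u's list, so u = 14.
The 7 still-open variables draw from only 7 values {2, 4, 5, 16, 18, 20, 26}, so each is used; only y can be 18, hence y = 18.
The 6 still-open variables draw from only 6 values {2, 4, 5, 16, 20, 26}, so each is used; only v can be 4, hence v = 4.
The 5 still-open variables together cover exactly {2, 5, 16, 20, 26} — 5 values for 5 variables — and 26 appears only in s's list, so s = 26.

26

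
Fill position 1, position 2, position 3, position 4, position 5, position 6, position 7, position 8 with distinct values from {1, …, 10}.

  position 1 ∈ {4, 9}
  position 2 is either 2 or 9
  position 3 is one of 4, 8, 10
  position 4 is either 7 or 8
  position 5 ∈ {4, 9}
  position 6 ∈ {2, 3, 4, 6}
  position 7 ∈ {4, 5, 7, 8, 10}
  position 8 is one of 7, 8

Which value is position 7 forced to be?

The 2 variables position 1 and position 5 are confined to {4, 9}, which locks those values in; drop them from position 2, position 3, position 6, position 7.
That leaves position 2 = 2. So position 6 can't be 2.
position 4 and position 8 share exactly the 2 values {7, 8}; by pigeonhole those values go to them, so strike 7, 8 from position 3, position 7.
position 3's domain is down to {10}, so position 3 = 10. So position 7 can't be 10.
So position 7 = 5.

5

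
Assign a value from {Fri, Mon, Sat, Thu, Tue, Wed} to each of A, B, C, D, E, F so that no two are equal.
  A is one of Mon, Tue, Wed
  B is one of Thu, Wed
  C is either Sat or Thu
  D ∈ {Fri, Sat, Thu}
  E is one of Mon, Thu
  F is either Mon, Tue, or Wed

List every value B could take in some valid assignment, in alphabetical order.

Thu, Wed

The 6 variables draw from only 6 values {Fri, Mon, Sat, Thu, Tue, Wed}, so each is used; only D can be Fri, hence D = Fri.
Among the 5 still-open variables, Sat fits only C (and all 5 values in {Mon, Sat, Thu, Tue, Wed} must be used), so C = Sat.
No further eliminations apply; B can still be any of Thu, Wed.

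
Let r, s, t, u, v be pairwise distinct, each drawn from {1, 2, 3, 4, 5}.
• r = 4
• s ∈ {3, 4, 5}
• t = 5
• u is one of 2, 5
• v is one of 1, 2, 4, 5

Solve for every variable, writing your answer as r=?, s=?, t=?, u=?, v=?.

r's domain is down to {4}, so r = 4. So s, v can't be 4.
That leaves t = 5. Eliminate 5 elsewhere: s, u, v.
u must be 2 (only option left). Remove 2 from v.
v must be 1 (only option left).
s must be 3 (only option left).

r=4, s=3, t=5, u=2, v=1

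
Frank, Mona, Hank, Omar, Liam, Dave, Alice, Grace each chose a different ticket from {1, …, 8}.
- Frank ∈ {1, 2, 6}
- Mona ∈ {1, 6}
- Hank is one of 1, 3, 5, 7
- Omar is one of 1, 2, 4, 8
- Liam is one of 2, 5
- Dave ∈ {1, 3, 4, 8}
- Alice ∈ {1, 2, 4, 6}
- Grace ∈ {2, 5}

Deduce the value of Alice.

The 8 variables together cover exactly {1, 2, 3, 4, 5, 6, 7, 8} — 8 values for 8 variables — and 7 appears only in Hank's list, so Hank = 7.
The 7 still-open variables draw from only 7 values {1, 2, 3, 4, 5, 6, 8}, so each is used; only Dave can be 3, hence Dave = 3.
The 6 still-open variables together cover exactly {1, 2, 4, 5, 6, 8} — 6 values for 6 variables — and 8 appears only in Omar's list, so Omar = 8.
Among the 5 still-open variables, 4 fits only Alice (and all 5 values in {1, 2, 4, 5, 6} must be used), so Alice = 4.

4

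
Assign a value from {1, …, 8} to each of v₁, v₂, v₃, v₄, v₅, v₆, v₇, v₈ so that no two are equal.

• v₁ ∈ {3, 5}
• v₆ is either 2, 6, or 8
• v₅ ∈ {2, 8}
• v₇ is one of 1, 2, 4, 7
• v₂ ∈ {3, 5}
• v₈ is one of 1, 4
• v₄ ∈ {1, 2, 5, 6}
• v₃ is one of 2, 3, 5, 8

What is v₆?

6

Among the 8 variables, 7 fits only v₇ (and all 8 values in {1, 2, 3, 4, 5, 6, 7, 8} must be used), so v₇ = 7.
The 7 still-open variables draw from only 7 values {1, 2, 3, 4, 5, 6, 8}, so each is used; only v₈ can be 4, hence v₈ = 4.
The 6 still-open variables draw from only 6 values {1, 2, 3, 5, 6, 8}, so each is used; only v₄ can be 1, hence v₄ = 1.
The 5 still-open variables together cover exactly {2, 3, 5, 6, 8} — 5 values for 5 variables — and 6 appears only in v₆'s list, so v₆ = 6.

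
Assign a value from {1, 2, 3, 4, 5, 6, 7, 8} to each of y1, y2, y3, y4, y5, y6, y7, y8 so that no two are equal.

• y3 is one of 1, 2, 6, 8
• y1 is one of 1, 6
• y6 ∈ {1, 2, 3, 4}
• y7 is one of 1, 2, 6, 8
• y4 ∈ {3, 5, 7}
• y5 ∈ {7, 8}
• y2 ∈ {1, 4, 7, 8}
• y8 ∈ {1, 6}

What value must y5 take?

7

The 8 variables together cover exactly {1, 2, 3, 4, 5, 6, 7, 8} — 8 values for 8 variables — and 5 appears only in y4's list, so y4 = 5.
The 7 still-open variables draw from only 7 values {1, 2, 3, 4, 6, 7, 8}, so each is used; only y6 can be 3, hence y6 = 3.
The 6 still-open variables together cover exactly {1, 2, 4, 6, 7, 8} — 6 values for 6 variables — and 4 appears only in y2's list, so y2 = 4.
Among the 5 still-open variables, 7 fits only y5 (and all 5 values in {1, 2, 6, 7, 8} must be used), so y5 = 7.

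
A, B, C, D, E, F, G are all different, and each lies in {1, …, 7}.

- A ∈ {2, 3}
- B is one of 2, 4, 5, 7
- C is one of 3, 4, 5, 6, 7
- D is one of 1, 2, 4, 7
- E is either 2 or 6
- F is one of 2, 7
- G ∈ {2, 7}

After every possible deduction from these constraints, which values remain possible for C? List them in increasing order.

The 7 variables together cover exactly {1, 2, 3, 4, 5, 6, 7} — 7 values for 7 variables — and 1 appears only in D's list, so D = 1.
The 2 variables F and G are confined to {2, 7}, which locks those values in; drop them from A, B, C, E.
A's domain is down to {3}, so A = 3. So C can't be 3.
E has just one choice, so E = 6. Eliminate 6 elsewhere: C.
No further eliminations apply; C can still be any of 4, 5.

4, 5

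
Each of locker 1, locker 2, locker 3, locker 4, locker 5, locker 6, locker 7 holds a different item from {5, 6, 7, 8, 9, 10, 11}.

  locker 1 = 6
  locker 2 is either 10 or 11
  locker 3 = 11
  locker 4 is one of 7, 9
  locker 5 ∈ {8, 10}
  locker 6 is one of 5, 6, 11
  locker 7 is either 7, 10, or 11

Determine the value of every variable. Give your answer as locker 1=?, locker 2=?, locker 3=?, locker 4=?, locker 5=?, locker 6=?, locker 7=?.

locker 1=6, locker 2=10, locker 3=11, locker 4=9, locker 5=8, locker 6=5, locker 7=7

locker 1 must be 6 (only option left). So locker 6 can't be 6.
locker 3 must be 11 (only option left). So locker 2, locker 6, locker 7 can't be 11.
locker 6's domain is down to {5}, so locker 6 = 5.
locker 2 has just one choice, so locker 2 = 10. Strike 10 from locker 5, locker 7.
locker 5 must be 8 (only option left).
locker 7's domain is down to {7}, so locker 7 = 7. Remove 7 from locker 4.
locker 4 must be 9 (only option left).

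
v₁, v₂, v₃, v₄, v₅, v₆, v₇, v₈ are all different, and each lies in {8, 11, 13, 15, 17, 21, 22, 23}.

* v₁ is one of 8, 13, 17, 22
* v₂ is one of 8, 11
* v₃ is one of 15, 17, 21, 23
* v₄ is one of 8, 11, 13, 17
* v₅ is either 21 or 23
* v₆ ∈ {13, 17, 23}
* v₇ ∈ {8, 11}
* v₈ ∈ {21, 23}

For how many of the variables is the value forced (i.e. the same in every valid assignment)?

The 8 variables together cover exactly {8, 11, 13, 15, 17, 21, 22, 23} — 8 values for 8 variables — and 15 appears only in v₃'s list, so v₃ = 15.
The 7 still-open variables draw from only 7 values {8, 11, 13, 17, 21, 22, 23}, so each is used; only v₁ can be 22, hence v₁ = 22.
The 2 variables v₂ and v₇ are confined to {8, 11}, which locks those values in; drop them from v₄.
The 2 variables v₅ and v₈ are confined to {21, 23}, which locks those values in; drop them from v₆.
Determined: v₁=22, v₃=15. The other variables each still have more than one consistent value. That makes 2.

2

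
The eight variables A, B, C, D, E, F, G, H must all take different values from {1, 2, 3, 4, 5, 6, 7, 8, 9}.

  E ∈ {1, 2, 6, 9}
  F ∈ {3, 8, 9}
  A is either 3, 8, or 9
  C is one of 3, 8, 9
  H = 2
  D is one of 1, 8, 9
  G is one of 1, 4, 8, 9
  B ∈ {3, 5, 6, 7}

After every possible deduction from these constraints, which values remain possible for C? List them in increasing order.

3, 8, 9

H has just one choice, so H = 2. So E can't be 2.
The 3 variables A, C, F are confined to {3, 8, 9}, which locks those values in; drop them from B, D, E, G.
D's domain is down to {1}, so D = 1. Remove 1 from E, G.
That leaves E = 6. Strike 6 from B.
That leaves G = 4.
No further eliminations apply; C can still be any of 3, 8, 9.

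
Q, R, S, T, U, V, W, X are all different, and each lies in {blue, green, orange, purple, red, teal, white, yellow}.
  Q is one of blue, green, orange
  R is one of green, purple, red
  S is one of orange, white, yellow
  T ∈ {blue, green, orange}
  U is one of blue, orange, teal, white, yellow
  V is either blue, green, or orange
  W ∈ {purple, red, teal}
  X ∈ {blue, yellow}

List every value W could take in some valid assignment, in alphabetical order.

Q, T, V share exactly the 3 values {blue, green, orange}; by pigeonhole those values go to them, so strike blue, green, orange from R, S, U, X.
X's domain is down to {yellow}, so X = yellow. Remove yellow from S, U.
S has just one choice, so S = white. Strike white from U.
U must be teal (only option left). Eliminate teal elsewhere: W.
No further eliminations apply; W can still be any of purple, red.

purple, red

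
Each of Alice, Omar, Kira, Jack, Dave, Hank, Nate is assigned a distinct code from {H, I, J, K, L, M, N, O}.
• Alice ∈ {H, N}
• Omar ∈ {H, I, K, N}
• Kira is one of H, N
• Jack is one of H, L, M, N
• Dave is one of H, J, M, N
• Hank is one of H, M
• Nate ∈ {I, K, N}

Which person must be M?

Among the 7 variables, J fits only Dave (and all 7 values in {H, I, J, K, L, M, N} must be used), so Dave = J.
The 6 still-open variables together cover exactly {H, I, K, L, M, N} — 6 values for 6 variables — and L appears only in Jack's list, so Jack = L.
The 5 still-open variables draw from only 5 values {H, I, K, M, N}, so each is used; only Hank can be M, hence Hank = M.

Hank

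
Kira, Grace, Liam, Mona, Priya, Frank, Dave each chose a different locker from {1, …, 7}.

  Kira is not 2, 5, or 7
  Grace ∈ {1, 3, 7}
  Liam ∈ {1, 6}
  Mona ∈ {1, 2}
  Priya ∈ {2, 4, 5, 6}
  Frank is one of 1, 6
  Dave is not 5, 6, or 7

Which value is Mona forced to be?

2

The 7 variables together cover exactly {1, 2, 3, 4, 5, 6, 7} — 7 values for 7 variables — and 5 appears only in Priya's list, so Priya = 5.
Among the 6 still-open variables, 7 fits only Grace (and all 6 values in {1, 2, 3, 4, 6, 7} must be used), so Grace = 7.
Liam and Frank share exactly the 2 values {1, 6}; by pigeonhole those values go to them, so strike 1, 6 from Kira, Mona, Dave.
So Mona = 2.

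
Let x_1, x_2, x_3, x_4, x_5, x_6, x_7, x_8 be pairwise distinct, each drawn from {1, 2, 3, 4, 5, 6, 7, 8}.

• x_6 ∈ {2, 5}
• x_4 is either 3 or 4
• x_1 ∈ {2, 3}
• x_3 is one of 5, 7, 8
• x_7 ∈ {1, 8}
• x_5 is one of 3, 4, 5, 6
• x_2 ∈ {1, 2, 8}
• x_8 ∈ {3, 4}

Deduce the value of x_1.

2

The 8 variables draw from only 8 values {1, 2, 3, 4, 5, 6, 7, 8}, so each is used; only x_5 can be 6, hence x_5 = 6.
The 7 still-open variables together cover exactly {1, 2, 3, 4, 5, 7, 8} — 7 values for 7 variables — and 7 appears only in x_3's list, so x_3 = 7.
The 6 still-open variables together cover exactly {1, 2, 3, 4, 5, 8} — 6 values for 6 variables — and 5 appears only in x_6's list, so x_6 = 5.
The 2 variables x_4 and x_8 are confined to {3, 4}, which locks those values in; drop them from x_1.
So x_1 = 2.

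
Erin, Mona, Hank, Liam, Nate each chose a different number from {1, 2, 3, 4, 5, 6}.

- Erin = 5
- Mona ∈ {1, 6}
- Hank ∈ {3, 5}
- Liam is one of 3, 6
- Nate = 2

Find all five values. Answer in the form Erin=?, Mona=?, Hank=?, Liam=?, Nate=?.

Erin=5, Mona=1, Hank=3, Liam=6, Nate=2

Erin's domain is down to {5}, so Erin = 5. Strike 5 from Hank.
Hank has just one choice, so Hank = 3. So Liam can't be 3.
That leaves Liam = 6. Remove 6 from Mona.
Nate's domain is down to {2}, so Nate = 2.
Mona's domain is down to {1}, so Mona = 1.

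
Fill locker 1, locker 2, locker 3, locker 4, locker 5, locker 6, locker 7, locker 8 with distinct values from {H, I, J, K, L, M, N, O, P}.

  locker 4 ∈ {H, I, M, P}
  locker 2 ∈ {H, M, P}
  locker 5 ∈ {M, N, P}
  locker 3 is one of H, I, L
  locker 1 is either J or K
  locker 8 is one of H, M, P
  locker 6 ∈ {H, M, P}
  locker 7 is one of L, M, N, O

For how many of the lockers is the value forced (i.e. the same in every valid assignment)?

The 3 variables locker 2, locker 6, locker 8 are confined to {H, M, P}, which locks those values in; drop them from locker 3, locker 4, locker 5, locker 7.
locker 4's domain is down to {I}, so locker 4 = I. Remove I from locker 3.
locker 5's domain is down to {N}, so locker 5 = N. Strike N from locker 7.
That leaves locker 3 = L. Eliminate L elsewhere: locker 7.
locker 7 has just one choice, so locker 7 = O.
Determined: locker 3=L, locker 4=I, locker 5=N, locker 7=O. The other lockers each still have more than one consistent value. That makes 4.

4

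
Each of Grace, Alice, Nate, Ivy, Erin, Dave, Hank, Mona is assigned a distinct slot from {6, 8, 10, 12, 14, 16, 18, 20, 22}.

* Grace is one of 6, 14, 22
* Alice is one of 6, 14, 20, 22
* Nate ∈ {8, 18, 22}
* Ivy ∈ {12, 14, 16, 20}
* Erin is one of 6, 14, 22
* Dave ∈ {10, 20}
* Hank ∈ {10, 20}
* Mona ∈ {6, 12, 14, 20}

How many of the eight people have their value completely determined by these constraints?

2

Dave and Hank share exactly the 2 values {10, 20}; by pigeonhole those values go to them, so strike 10, 20 from Alice, Ivy, Mona.
Grace, Alice, Erin share exactly the 3 values {6, 14, 22}; by pigeonhole those values go to them, so strike 6, 14, 22 from Nate, Ivy, Mona.
Mona has just one choice, so Mona = 12. Remove 12 from Ivy.
Ivy has just one choice, so Ivy = 16.
Determined: Ivy=16, Mona=12. The other people each still have more than one consistent value. That makes 2.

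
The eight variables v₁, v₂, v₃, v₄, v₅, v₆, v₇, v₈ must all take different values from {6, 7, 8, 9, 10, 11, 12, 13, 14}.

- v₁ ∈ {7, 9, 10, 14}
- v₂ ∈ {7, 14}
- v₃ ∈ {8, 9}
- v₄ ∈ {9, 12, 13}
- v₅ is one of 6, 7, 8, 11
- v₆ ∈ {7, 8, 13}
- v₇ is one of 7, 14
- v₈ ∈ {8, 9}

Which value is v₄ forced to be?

The 2 variables v₂ and v₇ are confined to {7, 14}, which locks those values in; drop them from v₁, v₅, v₆.
v₃ and v₈ between them cover only {8, 9} — a naked pair. Remove those values from v₁, v₄, v₅, v₆.
That leaves v₁ = 10.
That leaves v₆ = 13. Remove 13 from v₄.
So v₄ = 12.

12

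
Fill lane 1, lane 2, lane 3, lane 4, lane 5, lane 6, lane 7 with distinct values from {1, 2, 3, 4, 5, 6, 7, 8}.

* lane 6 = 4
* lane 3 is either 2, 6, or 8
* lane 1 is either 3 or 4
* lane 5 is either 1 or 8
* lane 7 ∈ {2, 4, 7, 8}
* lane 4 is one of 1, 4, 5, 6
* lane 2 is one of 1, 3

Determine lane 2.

1

lane 6's domain is down to {4}, so lane 6 = 4. Strike 4 from lane 1, lane 4, lane 7.
lane 1 has just one choice, so lane 1 = 3. So lane 2 can't be 3.
So lane 2 = 1.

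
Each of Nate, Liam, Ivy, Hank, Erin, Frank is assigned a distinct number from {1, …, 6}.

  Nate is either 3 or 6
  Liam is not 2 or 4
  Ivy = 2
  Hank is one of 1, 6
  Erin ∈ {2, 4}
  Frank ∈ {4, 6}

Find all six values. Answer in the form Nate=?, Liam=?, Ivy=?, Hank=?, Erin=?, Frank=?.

Ivy must be 2 (only option left). So Erin can't be 2.
That leaves Erin = 4. Strike 4 from Frank.
That leaves Frank = 6. Eliminate 6 elsewhere: Nate, Liam, Hank.
Nate's domain is down to {3}, so Nate = 3. So Liam can't be 3.
Hank's domain is down to {1}, so Hank = 1. Remove 1 from Liam.
That leaves Liam = 5.

Nate=3, Liam=5, Ivy=2, Hank=1, Erin=4, Frank=6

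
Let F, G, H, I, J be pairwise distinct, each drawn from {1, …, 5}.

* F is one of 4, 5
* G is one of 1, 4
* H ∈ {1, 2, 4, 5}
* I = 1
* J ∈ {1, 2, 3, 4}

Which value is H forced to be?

I's domain is down to {1}, so I = 1. Strike 1 from G, H, J.
That leaves G = 4. Strike 4 from F, H, J.
That leaves F = 5. Remove 5 from H.
So H = 2.

2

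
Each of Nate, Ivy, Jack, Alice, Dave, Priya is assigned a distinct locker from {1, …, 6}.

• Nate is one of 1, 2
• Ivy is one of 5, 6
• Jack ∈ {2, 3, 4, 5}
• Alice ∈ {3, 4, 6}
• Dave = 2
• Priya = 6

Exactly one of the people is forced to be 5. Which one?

Dave has just one choice, so Dave = 2. Strike 2 from Nate, Jack.
Priya's domain is down to {6}, so Priya = 6. Strike 6 from Ivy, Alice.
So 5 goes to Ivy.

Ivy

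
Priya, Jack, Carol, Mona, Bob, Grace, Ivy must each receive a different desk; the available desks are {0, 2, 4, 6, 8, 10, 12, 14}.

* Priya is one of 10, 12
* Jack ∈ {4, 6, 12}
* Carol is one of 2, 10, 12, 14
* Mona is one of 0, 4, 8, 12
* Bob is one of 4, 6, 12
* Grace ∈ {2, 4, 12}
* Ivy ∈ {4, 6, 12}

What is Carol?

14

Jack, Bob, Ivy between them cover only {4, 6, 12} — a naked triple. Remove those values from Priya, Carol, Mona, Grace.
Priya has just one choice, so Priya = 10. Remove 10 from Carol.
That leaves Grace = 2. Remove 2 from Carol.
So Carol = 14.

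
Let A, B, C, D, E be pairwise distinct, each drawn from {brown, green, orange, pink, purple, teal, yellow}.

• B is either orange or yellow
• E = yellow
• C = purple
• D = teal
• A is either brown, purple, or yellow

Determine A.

brown

C's domain is down to {purple}, so C = purple. So A can't be purple.
D's domain is down to {teal}, so D = teal.
E has just one choice, so E = yellow. Strike yellow from A, B.
So A = brown.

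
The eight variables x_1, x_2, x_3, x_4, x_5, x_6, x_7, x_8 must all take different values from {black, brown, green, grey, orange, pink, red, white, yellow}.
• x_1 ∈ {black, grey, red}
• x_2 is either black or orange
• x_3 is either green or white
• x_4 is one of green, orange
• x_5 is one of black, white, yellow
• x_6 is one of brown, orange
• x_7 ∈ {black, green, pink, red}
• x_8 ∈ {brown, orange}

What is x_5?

yellow

x_6 and x_8 share exactly the 2 values {brown, orange}; by pigeonhole those values go to them, so strike brown, orange from x_2, x_4.
x_2 has just one choice, so x_2 = black. So x_1, x_5, x_7 can't be black.
x_4's domain is down to {green}, so x_4 = green. Remove green from x_3, x_7.
That leaves x_3 = white. So x_5 can't be white.
So x_5 = yellow.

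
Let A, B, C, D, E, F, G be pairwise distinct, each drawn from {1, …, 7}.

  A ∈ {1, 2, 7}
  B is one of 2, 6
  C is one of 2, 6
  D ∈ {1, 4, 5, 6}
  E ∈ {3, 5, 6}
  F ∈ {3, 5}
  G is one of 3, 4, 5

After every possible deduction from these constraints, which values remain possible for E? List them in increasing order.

3, 5

Among the 7 variables, 7 fits only A (and all 7 values in {1, 2, 3, 4, 5, 6, 7} must be used), so A = 7.
Among the 6 still-open variables, 1 fits only D (and all 6 values in {1, 2, 3, 4, 5, 6} must be used), so D = 1.
The 5 still-open variables draw from only 5 values {2, 3, 4, 5, 6}, so each is used; only G can be 4, hence G = 4.
B and C between them cover only {2, 6} — a naked pair. Remove those values from E.
No further eliminations apply; E can still be any of 3, 5.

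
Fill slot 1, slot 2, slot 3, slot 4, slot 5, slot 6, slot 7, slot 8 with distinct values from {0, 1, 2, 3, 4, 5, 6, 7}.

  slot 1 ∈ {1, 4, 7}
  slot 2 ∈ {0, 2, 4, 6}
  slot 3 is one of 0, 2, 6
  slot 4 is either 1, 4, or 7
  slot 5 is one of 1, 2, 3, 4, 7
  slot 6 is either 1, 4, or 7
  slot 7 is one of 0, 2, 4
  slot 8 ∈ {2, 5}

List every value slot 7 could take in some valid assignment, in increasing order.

The 8 variables draw from only 8 values {0, 1, 2, 3, 4, 5, 6, 7}, so each is used; only slot 5 can be 3, hence slot 5 = 3.
The 7 still-open variables together cover exactly {0, 1, 2, 4, 5, 6, 7} — 7 values for 7 variables — and 5 appears only in slot 8's list, so slot 8 = 5.
The 3 variables slot 1, slot 4, slot 6 are confined to {1, 4, 7}, which locks those values in; drop them from slot 2, slot 7.
No further eliminations apply; slot 7 can still be any of 0, 2.

0, 2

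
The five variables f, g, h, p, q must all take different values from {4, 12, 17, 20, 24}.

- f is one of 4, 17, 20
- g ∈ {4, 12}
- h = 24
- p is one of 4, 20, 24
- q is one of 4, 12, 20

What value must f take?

17

h has just one choice, so h = 24. Strike 24 from p.
The 4 still-open variables draw from only 4 values {4, 12, 17, 20}, so each is used; only f can be 17, hence f = 17.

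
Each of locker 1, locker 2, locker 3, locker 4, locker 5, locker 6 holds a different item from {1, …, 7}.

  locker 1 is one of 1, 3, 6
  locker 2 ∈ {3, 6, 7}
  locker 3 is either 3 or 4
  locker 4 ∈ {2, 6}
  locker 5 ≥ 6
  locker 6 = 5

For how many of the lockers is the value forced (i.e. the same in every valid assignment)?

locker 6 has just one choice, so locker 6 = 5.
Determined: locker 6=5. The other lockers each still have more than one consistent value. That makes 1.

1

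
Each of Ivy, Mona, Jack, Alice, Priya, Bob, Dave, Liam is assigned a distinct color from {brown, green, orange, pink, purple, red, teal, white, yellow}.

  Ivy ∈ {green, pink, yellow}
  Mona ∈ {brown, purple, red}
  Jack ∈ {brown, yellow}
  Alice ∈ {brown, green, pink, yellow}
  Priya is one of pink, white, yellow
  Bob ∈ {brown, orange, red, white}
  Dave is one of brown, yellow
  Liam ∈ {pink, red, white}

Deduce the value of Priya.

Among the 8 variables, orange fits only Bob (and all 8 values in {brown, green, orange, pink, purple, red, white, yellow} must be used), so Bob = orange.
Among the 7 still-open variables, purple fits only Mona (and all 7 values in {brown, green, pink, purple, red, white, yellow} must be used), so Mona = purple.
The 6 still-open variables together cover exactly {brown, green, pink, red, white, yellow} — 6 values for 6 variables — and red appears only in Liam's list, so Liam = red.
Among the 5 still-open variables, white fits only Priya (and all 5 values in {brown, green, pink, white, yellow} must be used), so Priya = white.

white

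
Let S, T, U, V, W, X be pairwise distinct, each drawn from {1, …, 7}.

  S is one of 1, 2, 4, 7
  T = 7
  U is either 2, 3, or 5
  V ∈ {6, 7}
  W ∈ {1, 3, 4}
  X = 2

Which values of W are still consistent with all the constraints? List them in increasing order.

1, 3, 4

T has just one choice, so T = 7. Strike 7 from S, V.
That leaves V = 6.
X's domain is down to {2}, so X = 2. Remove 2 from S, U.
No further eliminations apply; W can still be any of 1, 3, 4.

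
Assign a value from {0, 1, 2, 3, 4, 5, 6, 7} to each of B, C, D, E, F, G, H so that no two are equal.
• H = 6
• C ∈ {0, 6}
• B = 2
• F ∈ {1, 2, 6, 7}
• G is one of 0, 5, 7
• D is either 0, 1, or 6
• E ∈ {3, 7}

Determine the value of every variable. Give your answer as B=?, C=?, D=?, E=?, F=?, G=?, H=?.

B=2, C=0, D=1, E=3, F=7, G=5, H=6

B must be 2 (only option left). Remove 2 from F.
H must be 6 (only option left). Eliminate 6 elsewhere: C, D, F.
C's domain is down to {0}, so C = 0. Eliminate 0 elsewhere: D, G.
D's domain is down to {1}, so D = 1. Remove 1 from F.
That leaves F = 7. Strike 7 from E, G.
G must be 5 (only option left).
E must be 3 (only option left).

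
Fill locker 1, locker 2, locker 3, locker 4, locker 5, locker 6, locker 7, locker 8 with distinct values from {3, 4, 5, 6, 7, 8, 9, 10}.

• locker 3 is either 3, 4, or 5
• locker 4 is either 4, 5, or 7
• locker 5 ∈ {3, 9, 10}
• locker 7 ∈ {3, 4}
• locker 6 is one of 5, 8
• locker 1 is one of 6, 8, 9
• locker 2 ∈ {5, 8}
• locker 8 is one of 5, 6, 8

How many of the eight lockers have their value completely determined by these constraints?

The 8 variables together cover exactly {3, 4, 5, 6, 7, 8, 9, 10} — 8 values for 8 variables — and 7 appears only in locker 4's list, so locker 4 = 7.
The 7 still-open variables together cover exactly {3, 4, 5, 6, 8, 9, 10} — 7 values for 7 variables — and 10 appears only in locker 5's list, so locker 5 = 10.
Among the 6 still-open variables, 9 fits only locker 1 (and all 6 values in {3, 4, 5, 6, 8, 9} must be used), so locker 1 = 9.
Among the 5 still-open variables, 6 fits only locker 8 (and all 5 values in {3, 4, 5, 6, 8} must be used), so locker 8 = 6.
locker 2 and locker 6 between them cover only {5, 8} — a naked pair. Remove those values from locker 3.
Determined: locker 1=9, locker 4=7, locker 5=10, locker 8=6. The other lockers each still have more than one consistent value. That makes 4.

4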